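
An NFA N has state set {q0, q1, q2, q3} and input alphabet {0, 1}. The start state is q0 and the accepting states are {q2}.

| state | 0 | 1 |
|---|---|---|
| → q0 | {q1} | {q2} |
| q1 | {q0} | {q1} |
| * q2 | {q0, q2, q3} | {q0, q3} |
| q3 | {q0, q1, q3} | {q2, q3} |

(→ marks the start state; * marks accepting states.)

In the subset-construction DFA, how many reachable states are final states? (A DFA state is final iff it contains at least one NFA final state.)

5

Start state of the DFA: {q0}.
{q0} --0--> {q1}  [new]
{q0} --1--> {q2}  [new]
{q1} --0--> {q0}  [seen]
{q1} --1--> {q1}  [seen]
{q2} --0--> {q0, q2, q3}  [new]
{q2} --1--> {q0, q3}  [new]
{q0, q2, q3} --0--> {q0, q1, q2, q3}  [new]
{q0, q2, q3} --1--> {q0, q2, q3}  [seen]
{q0, q3} --0--> {q0, q1, q3}  [new]
{q0, q3} --1--> {q2, q3}  [new]
{q0, q1, q2, q3} --0--> {q0, q1, q2, q3}  [seen]
{q0, q1, q2, q3} --1--> {q0, q1, q2, q3}  [seen]
{q0, q1, q3} --0--> {q0, q1, q3}  [seen]
{q0, q1, q3} --1--> {q1, q2, q3}  [new]
{q2, q3} --0--> {q0, q1, q2, q3}  [seen]
{q2, q3} --1--> {q0, q2, q3}  [seen]
{q1, q2, q3} --0--> {q0, q1, q2, q3}  [seen]
{q1, q2, q3} --1--> {q0, q1, q2, q3}  [seen]
Reachable DFA states: {q0}, {q1}, {q2}, {q0, q2, q3}, {q0, q3}, {q0, q1, q2, q3}, {q0, q1, q3}, {q2, q3}, {q1, q2, q3}.
Accepting DFA states (contain an NFA accepting state): {q2}, {q0, q2, q3}, {q0, q1, q2, q3}, {q2, q3}, {q1, q2, q3}.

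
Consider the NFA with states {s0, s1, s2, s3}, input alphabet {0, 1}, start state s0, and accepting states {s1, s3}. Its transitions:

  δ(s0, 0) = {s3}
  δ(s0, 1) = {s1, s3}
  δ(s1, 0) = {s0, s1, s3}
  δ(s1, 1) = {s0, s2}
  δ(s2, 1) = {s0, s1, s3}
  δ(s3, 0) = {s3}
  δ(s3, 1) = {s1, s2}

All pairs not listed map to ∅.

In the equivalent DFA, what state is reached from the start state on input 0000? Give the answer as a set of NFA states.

Start: {s0}.
δ(s0,0) = {s3}.
Union: {s3}.
After 0: {s3}.
δ(s3,0) = {s3}.
Union: {s3}.
After 0: {s3}.
δ(s3,0) = {s3}.
Union: {s3}.
After 0: {s3}.
δ(s3,0) = {s3}.
Union: {s3}.
After 0: {s3}.

{s3}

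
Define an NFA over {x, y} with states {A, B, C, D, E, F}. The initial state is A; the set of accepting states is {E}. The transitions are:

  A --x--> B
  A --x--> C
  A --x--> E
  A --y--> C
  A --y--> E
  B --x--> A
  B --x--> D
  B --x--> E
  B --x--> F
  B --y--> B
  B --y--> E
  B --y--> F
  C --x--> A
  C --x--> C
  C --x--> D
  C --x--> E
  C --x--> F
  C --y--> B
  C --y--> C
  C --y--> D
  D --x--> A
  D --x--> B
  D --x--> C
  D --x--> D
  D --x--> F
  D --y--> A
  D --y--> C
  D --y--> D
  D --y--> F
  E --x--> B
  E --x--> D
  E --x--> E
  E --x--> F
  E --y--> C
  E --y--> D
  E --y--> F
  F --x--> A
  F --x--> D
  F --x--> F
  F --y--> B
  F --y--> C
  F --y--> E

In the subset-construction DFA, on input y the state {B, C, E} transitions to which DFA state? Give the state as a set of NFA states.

δ(B,y) = {B, E, F}; δ(C,y) = {B, C, D}; δ(E,y) = {C, D, F}.
Union: {B, C, D, E, F}.

{B, C, D, E, F}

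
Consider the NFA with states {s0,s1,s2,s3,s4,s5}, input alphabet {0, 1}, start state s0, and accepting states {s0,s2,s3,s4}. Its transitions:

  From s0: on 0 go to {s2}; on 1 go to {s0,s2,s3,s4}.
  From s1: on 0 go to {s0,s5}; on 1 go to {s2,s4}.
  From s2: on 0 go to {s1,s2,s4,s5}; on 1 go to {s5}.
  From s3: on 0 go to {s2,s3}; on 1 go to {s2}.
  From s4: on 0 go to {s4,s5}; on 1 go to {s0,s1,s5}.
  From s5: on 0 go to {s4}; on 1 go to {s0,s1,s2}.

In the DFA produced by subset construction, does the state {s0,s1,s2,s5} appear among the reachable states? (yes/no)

yes

Start state of the DFA: {s0}.
{s0} --0--> {s2}  [new]
{s0} --1--> {s0,s2,s3,s4}  [new]
{s2} --0--> {s1,s2,s4,s5}  [new]
{s2} --1--> {s5}  [new]
{s0,s2,s3,s4} --0--> {s1,s2,s3,s4,s5}  [new]
{s0,s2,s3,s4} --1--> {s0,s1,s2,s3,s4,s5}  [new]
{s1,s2,s4,s5} --0--> {s0,s1,s2,s4,s5}  [new]
{s1,s2,s4,s5} --1--> {s0,s1,s2,s4,s5}  [seen]
{s5} --0--> {s4}  [new]
{s5} --1--> {s0,s1,s2}  [new]
{s1,s2,s3,s4,s5} --0--> {s0,s1,s2,s3,s4,s5}  [seen]
{s1,s2,s3,s4,s5} --1--> {s0,s1,s2,s4,s5}  [seen]
{s0,s1,s2,s3,s4,s5} --0--> {s0,s1,s2,s3,s4,s5}  [seen]
{s0,s1,s2,s3,s4,s5} --1--> {s0,s1,s2,s3,s4,s5}  [seen]
{s0,s1,s2,s4,s5} --0--> {s0,s1,s2,s4,s5}  [seen]
{s0,s1,s2,s4,s5} --1--> {s0,s1,s2,s3,s4,s5}  [seen]
{s4} --0--> {s4,s5}  [new]
{s4} --1--> {s0,s1,s5}  [new]
{s0,s1,s2} --0--> {s0,s1,s2,s4,s5}  [seen]
{s0,s1,s2} --1--> {s0,s2,s3,s4,s5}  [new]
{s4,s5} --0--> {s4,s5}  [seen]
{s4,s5} --1--> {s0,s1,s2,s5}  [new]
{s0,s1,s5} --0--> {s0,s2,s4,s5}  [new]
{s0,s1,s5} --1--> {s0,s1,s2,s3,s4}  [new]
{s0,s2,s3,s4,s5} --0--> {s1,s2,s3,s4,s5}  [seen]
{s0,s2,s3,s4,s5} --1--> {s0,s1,s2,s3,s4,s5}  [seen]
{s0,s1,s2,s5} --0--> {s0,s1,s2,s4,s5}  [seen]
{s0,s1,s2,s5} --1--> {s0,s1,s2,s3,s4,s5}  [seen]
{s0,s2,s4,s5} --0--> {s1,s2,s4,s5}  [seen]
{s0,s2,s4,s5} --1--> {s0,s1,s2,s3,s4,s5}  [seen]
{s0,s1,s2,s3,s4} --0--> {s0,s1,s2,s3,s4,s5}  [seen]
{s0,s1,s2,s3,s4} --1--> {s0,s1,s2,s3,s4,s5}  [seen]
Reachable DFA states: {s0}, {s2}, {s0,s2,s3,s4}, {s1,s2,s4,s5}, {s5}, {s1,s2,s3,s4,s5}, {s0,s1,s2,s3,s4,s5}, {s0,s1,s2,s4,s5}, {s4}, {s0,s1,s2}, {s4,s5}, {s0,s1,s5}, {s0,s2,s3,s4,s5}, {s0,s1,s2,s5}, {s0,s2,s4,s5}, {s0,s1,s2,s3,s4}.
{s0,s1,s2,s5} is among them.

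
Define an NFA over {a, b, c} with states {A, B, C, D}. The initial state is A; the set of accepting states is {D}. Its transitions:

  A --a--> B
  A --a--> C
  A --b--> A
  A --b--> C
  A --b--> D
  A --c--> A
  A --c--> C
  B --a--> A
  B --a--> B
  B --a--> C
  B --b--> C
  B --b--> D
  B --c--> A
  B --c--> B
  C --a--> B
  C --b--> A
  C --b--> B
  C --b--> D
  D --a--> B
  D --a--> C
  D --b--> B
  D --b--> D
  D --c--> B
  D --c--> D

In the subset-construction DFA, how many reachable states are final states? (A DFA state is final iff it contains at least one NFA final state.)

2

Start state of the DFA: {A}.
{A} --a--> {B, C}  [new]
{A} --b--> {A, C, D}  [new]
{A} --c--> {A, C}  [new]
{B, C} --a--> {A, B, C}  [new]
{B, C} --b--> {A, B, C, D}  [new]
{B, C} --c--> {A, B}  [new]
{A, C, D} --a--> {B, C}  [seen]
{A, C, D} --b--> {A, B, C, D}  [seen]
{A, C, D} --c--> {A, B, C, D}  [seen]
{A, C} --a--> {B, C}  [seen]
{A, C} --b--> {A, B, C, D}  [seen]
{A, C} --c--> {A, C}  [seen]
{A, B, C} --a--> {A, B, C}  [seen]
{A, B, C} --b--> {A, B, C, D}  [seen]
{A, B, C} --c--> {A, B, C}  [seen]
{A, B, C, D} --a--> {A, B, C}  [seen]
{A, B, C, D} --b--> {A, B, C, D}  [seen]
{A, B, C, D} --c--> {A, B, C, D}  [seen]
{A, B} --a--> {A, B, C}  [seen]
{A, B} --b--> {A, C, D}  [seen]
{A, B} --c--> {A, B, C}  [seen]
Reachable DFA states: {A}, {B, C}, {A, C, D}, {A, C}, {A, B, C}, {A, B, C, D}, {A, B}.
Accepting DFA states (contain an NFA accepting state): {A, C, D}, {A, B, C, D}.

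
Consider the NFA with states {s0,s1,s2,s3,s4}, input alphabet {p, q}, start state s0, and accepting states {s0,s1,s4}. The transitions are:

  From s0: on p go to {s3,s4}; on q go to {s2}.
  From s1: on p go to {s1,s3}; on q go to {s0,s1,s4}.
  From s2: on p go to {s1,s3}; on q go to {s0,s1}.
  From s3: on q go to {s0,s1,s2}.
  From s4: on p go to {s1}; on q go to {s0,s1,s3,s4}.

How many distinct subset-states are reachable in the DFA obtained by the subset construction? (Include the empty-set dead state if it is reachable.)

10

Start state of the DFA: {s0}.
{s0} --p--> {s3,s4}  [new]
{s0} --q--> {s2}  [new]
{s3,s4} --p--> {s1}  [new]
{s3,s4} --q--> {s0,s1,s2,s3,s4}  [new]
{s2} --p--> {s1,s3}  [new]
{s2} --q--> {s0,s1}  [new]
{s1} --p--> {s1,s3}  [seen]
{s1} --q--> {s0,s1,s4}  [new]
{s0,s1,s2,s3,s4} --p--> {s1,s3,s4}  [new]
{s0,s1,s2,s3,s4} --q--> {s0,s1,s2,s3,s4}  [seen]
{s1,s3} --p--> {s1,s3}  [seen]
{s1,s3} --q--> {s0,s1,s2,s4}  [new]
{s0,s1} --p--> {s1,s3,s4}  [seen]
{s0,s1} --q--> {s0,s1,s2,s4}  [seen]
{s0,s1,s4} --p--> {s1,s3,s4}  [seen]
{s0,s1,s4} --q--> {s0,s1,s2,s3,s4}  [seen]
{s1,s3,s4} --p--> {s1,s3}  [seen]
{s1,s3,s4} --q--> {s0,s1,s2,s3,s4}  [seen]
{s0,s1,s2,s4} --p--> {s1,s3,s4}  [seen]
{s0,s1,s2,s4} --q--> {s0,s1,s2,s3,s4}  [seen]
Reachable DFA states: {s0}, {s3,s4}, {s2}, {s1}, {s0,s1,s2,s3,s4}, {s1,s3}, {s0,s1}, {s0,s1,s4}, {s1,s3,s4}, {s0,s1,s2,s4}.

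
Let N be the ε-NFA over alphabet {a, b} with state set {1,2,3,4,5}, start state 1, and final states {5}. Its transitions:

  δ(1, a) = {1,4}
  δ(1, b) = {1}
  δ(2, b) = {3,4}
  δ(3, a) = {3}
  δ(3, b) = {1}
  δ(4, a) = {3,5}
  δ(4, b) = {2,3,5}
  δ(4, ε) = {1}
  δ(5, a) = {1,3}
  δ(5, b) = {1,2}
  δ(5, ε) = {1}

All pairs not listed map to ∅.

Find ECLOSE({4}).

{1,4}

Begin with {4}.
4 →ε {1}; add 1.
ε-closure = {1,4}.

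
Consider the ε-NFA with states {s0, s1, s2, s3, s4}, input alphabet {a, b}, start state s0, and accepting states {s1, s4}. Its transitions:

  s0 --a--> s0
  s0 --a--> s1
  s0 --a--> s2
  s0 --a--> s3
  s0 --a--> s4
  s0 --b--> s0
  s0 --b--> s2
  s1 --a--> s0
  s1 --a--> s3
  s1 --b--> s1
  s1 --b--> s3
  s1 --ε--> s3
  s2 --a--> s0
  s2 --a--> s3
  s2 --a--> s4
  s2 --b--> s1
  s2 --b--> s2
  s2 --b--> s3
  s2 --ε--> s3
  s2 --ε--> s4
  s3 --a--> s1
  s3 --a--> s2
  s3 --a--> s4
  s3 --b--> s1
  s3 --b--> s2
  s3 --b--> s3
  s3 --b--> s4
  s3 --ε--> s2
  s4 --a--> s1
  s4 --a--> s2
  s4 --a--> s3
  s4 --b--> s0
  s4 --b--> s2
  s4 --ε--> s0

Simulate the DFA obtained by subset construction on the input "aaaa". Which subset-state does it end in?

{s0, s1, s2, s3, s4}

Start: {s0}.
δ(s0,a) = {s0, s1, s2, s3, s4}.
Union: {s0, s1, s2, s3, s4}.
After a: {s0, s1, s2, s3, s4}.
δ(s0,a) = {s0, s1, s2, s3, s4}; δ(s1,a) = {s0, s3}; δ(s2,a) = {s0, s3, s4}; δ(s3,a) = {s1, s2, s4}; δ(s4,a) = {s1, s2, s3}.
Union: {s0, s1, s2, s3, s4}.
After a: {s0, s1, s2, s3, s4}.
δ(s0,a) = {s0, s1, s2, s3, s4}; δ(s1,a) = {s0, s3}; δ(s2,a) = {s0, s3, s4}; δ(s3,a) = {s1, s2, s4}; δ(s4,a) = {s1, s2, s3}.
Union: {s0, s1, s2, s3, s4}.
After a: {s0, s1, s2, s3, s4}.
δ(s0,a) = {s0, s1, s2, s3, s4}; δ(s1,a) = {s0, s3}; δ(s2,a) = {s0, s3, s4}; δ(s3,a) = {s1, s2, s4}; δ(s4,a) = {s1, s2, s3}.
Union: {s0, s1, s2, s3, s4}.
After a: {s0, s1, s2, s3, s4}.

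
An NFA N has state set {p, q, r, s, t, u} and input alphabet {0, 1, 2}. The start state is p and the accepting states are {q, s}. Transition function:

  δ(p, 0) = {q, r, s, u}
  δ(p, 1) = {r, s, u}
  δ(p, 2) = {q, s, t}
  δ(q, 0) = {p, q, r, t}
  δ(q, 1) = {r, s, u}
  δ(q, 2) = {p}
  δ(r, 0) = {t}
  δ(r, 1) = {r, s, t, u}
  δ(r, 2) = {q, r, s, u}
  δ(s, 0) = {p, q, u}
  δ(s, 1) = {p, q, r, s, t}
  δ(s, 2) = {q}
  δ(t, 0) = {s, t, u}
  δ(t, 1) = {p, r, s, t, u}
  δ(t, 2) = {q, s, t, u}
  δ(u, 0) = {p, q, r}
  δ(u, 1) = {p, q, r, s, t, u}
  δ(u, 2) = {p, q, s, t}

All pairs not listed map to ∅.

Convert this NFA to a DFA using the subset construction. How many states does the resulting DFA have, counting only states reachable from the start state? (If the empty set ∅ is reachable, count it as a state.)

Start state of the DFA: {p}.
{p} --0--> {q, r, s, u}  [new]
{p} --1--> {r, s, u}  [new]
{p} --2--> {q, s, t}  [new]
{q, r, s, u} --0--> {p, q, r, t, u}  [new]
{q, r, s, u} --1--> {p, q, r, s, t, u}  [new]
{q, r, s, u} --2--> {p, q, r, s, t, u}  [seen]
{r, s, u} --0--> {p, q, r, t, u}  [seen]
{r, s, u} --1--> {p, q, r, s, t, u}  [seen]
{r, s, u} --2--> {p, q, r, s, t, u}  [seen]
{q, s, t} --0--> {p, q, r, s, t, u}  [seen]
{q, s, t} --1--> {p, q, r, s, t, u}  [seen]
{q, s, t} --2--> {p, q, s, t, u}  [new]
{p, q, r, t, u} --0--> {p, q, r, s, t, u}  [seen]
{p, q, r, t, u} --1--> {p, q, r, s, t, u}  [seen]
{p, q, r, t, u} --2--> {p, q, r, s, t, u}  [seen]
{p, q, r, s, t, u} --0--> {p, q, r, s, t, u}  [seen]
{p, q, r, s, t, u} --1--> {p, q, r, s, t, u}  [seen]
{p, q, r, s, t, u} --2--> {p, q, r, s, t, u}  [seen]
{p, q, s, t, u} --0--> {p, q, r, s, t, u}  [seen]
{p, q, s, t, u} --1--> {p, q, r, s, t, u}  [seen]
{p, q, s, t, u} --2--> {p, q, s, t, u}  [seen]
Reachable DFA states: {p}, {q, r, s, u}, {r, s, u}, {q, s, t}, {p, q, r, t, u}, {p, q, r, s, t, u}, {p, q, s, t, u}.

7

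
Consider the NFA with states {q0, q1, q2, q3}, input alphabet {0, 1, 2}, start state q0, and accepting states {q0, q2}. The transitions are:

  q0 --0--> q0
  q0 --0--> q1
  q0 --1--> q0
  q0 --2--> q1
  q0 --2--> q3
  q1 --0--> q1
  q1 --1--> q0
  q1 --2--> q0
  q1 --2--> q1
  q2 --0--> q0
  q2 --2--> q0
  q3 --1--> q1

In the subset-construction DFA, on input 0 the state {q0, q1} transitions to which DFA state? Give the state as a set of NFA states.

{q0, q1}

δ(q0,0) = {q0, q1}; δ(q1,0) = {q1}.
Union: {q0, q1}.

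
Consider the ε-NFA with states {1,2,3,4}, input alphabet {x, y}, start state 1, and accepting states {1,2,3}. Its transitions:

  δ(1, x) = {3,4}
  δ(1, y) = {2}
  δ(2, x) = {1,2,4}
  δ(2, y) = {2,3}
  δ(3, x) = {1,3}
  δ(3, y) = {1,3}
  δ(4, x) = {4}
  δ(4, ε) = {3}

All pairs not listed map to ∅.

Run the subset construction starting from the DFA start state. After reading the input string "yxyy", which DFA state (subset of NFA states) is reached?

Start: {1}.
δ(1,y) = {2}.
Union: {2}.
After y: {2}.
δ(2,x) = {1,2,4}.
Union: {1,2,4}.
ε-closure gives {1,2,3,4}.
After x: {1,2,3,4}.
δ(1,y) = {2}; δ(2,y) = {2,3}; δ(3,y) = {1,3}; δ(4,y) = ∅.
Union: {1,2,3}.
After y: {1,2,3}.
δ(1,y) = {2}; δ(2,y) = {2,3}; δ(3,y) = {1,3}.
Union: {1,2,3}.
After y: {1,2,3}.

{1,2,3}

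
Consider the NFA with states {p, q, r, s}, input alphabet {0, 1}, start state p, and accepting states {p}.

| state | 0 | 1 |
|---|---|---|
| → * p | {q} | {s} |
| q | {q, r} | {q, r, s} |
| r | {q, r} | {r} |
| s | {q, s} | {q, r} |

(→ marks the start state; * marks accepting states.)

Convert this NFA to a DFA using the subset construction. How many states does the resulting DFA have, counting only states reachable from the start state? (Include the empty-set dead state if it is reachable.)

Start state of the DFA: {p}.
{p} --0--> {q}  [new]
{p} --1--> {s}  [new]
{q} --0--> {q, r}  [new]
{q} --1--> {q, r, s}  [new]
{s} --0--> {q, s}  [new]
{s} --1--> {q, r}  [seen]
{q, r} --0--> {q, r}  [seen]
{q, r} --1--> {q, r, s}  [seen]
{q, r, s} --0--> {q, r, s}  [seen]
{q, r, s} --1--> {q, r, s}  [seen]
{q, s} --0--> {q, r, s}  [seen]
{q, s} --1--> {q, r, s}  [seen]
Reachable DFA states: {p}, {q}, {s}, {q, r}, {q, r, s}, {q, s}.

6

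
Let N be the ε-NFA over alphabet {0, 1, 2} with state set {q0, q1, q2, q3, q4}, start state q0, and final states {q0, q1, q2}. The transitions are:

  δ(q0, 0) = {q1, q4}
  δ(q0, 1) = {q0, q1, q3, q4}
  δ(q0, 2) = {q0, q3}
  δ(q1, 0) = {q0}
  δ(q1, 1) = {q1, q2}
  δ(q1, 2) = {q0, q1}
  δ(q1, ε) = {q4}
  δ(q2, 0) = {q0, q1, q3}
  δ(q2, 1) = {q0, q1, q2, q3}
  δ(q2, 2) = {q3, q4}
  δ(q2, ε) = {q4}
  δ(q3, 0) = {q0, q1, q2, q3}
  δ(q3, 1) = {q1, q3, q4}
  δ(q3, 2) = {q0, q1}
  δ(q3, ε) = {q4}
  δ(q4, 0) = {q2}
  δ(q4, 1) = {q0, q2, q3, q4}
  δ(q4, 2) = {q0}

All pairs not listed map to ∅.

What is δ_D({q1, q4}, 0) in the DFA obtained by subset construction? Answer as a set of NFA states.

{q0, q2, q4}

δ(q1,0) = {q0}; δ(q4,0) = {q2}.
Union: {q0, q2}.
ε-closure gives {q0, q2, q4}.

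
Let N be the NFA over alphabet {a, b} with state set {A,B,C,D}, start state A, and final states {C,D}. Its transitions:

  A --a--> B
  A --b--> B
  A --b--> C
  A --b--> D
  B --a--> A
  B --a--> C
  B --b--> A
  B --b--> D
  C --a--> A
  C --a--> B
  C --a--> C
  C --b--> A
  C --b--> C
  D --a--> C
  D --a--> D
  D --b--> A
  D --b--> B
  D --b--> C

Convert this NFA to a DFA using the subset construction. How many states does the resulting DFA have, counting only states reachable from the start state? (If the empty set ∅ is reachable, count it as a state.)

Start state of the DFA: {A}.
{A} --a--> {B}  [new]
{A} --b--> {B,C,D}  [new]
{B} --a--> {A,C}  [new]
{B} --b--> {A,D}  [new]
{B,C,D} --a--> {A,B,C,D}  [new]
{B,C,D} --b--> {A,B,C,D}  [seen]
{A,C} --a--> {A,B,C}  [new]
{A,C} --b--> {A,B,C,D}  [seen]
{A,D} --a--> {B,C,D}  [seen]
{A,D} --b--> {A,B,C,D}  [seen]
{A,B,C,D} --a--> {A,B,C,D}  [seen]
{A,B,C,D} --b--> {A,B,C,D}  [seen]
{A,B,C} --a--> {A,B,C}  [seen]
{A,B,C} --b--> {A,B,C,D}  [seen]
Reachable DFA states: {A}, {B}, {B,C,D}, {A,C}, {A,D}, {A,B,C,D}, {A,B,C}.

7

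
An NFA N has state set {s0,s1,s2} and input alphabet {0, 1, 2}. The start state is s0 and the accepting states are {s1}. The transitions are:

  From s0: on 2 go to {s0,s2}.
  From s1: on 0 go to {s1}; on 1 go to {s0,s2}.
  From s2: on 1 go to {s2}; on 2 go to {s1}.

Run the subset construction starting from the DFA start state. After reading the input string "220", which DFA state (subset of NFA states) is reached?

Start: {s0}.
δ(s0,2) = {s0,s2}.
Union: {s0,s2}.
After 2: {s0,s2}.
δ(s0,2) = {s0,s2}; δ(s2,2) = {s1}.
Union: {s0,s1,s2}.
After 2: {s0,s1,s2}.
δ(s0,0) = ∅; δ(s1,0) = {s1}; δ(s2,0) = ∅.
Union: {s1}.
After 0: {s1}.

{s1}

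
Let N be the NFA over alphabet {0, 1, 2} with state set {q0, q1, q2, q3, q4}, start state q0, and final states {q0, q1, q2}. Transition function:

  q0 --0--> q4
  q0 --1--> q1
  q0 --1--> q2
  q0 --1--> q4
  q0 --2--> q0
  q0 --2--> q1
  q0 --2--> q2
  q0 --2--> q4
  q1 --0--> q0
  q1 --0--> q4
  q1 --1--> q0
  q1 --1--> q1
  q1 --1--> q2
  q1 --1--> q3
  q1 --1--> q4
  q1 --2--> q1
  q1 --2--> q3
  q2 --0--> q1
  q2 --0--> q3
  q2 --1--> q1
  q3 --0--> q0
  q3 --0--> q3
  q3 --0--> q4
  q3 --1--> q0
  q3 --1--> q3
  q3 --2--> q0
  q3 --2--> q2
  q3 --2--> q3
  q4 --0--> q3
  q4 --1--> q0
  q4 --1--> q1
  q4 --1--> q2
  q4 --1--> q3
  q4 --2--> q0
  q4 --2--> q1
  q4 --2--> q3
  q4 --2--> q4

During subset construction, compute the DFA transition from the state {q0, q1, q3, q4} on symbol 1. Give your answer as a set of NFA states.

{q0, q1, q2, q3, q4}

δ(q0,1) = {q1, q2, q4}; δ(q1,1) = {q0, q1, q2, q3, q4}; δ(q3,1) = {q0, q3}; δ(q4,1) = {q0, q1, q2, q3}.
Union: {q0, q1, q2, q3, q4}.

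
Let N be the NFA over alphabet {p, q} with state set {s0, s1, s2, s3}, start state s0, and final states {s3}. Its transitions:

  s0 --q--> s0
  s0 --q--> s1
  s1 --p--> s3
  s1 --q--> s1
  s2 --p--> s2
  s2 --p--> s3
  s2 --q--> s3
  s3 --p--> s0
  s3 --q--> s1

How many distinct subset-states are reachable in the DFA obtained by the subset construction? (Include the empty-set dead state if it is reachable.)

Start state of the DFA: {s0}.
{s0} --p--> ∅  [new]
{s0} --q--> {s0, s1}  [new]
∅ --p--> ∅  [seen]
∅ --q--> ∅  [seen]
{s0, s1} --p--> {s3}  [new]
{s0, s1} --q--> {s0, s1}  [seen]
{s3} --p--> {s0}  [seen]
{s3} --q--> {s1}  [new]
{s1} --p--> {s3}  [seen]
{s1} --q--> {s1}  [seen]
Reachable DFA states: {s0}, ∅, {s0, s1}, {s3}, {s1}.

5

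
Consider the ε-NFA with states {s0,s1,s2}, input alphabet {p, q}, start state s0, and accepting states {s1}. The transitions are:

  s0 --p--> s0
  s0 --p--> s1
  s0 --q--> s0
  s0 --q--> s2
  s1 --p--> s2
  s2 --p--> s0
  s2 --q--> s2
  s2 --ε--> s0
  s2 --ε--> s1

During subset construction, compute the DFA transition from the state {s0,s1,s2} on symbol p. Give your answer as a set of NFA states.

{s0,s1,s2}

δ(s0,p) = {s0,s1}; δ(s1,p) = {s2}; δ(s2,p) = {s0}.
Union: {s0,s1,s2}.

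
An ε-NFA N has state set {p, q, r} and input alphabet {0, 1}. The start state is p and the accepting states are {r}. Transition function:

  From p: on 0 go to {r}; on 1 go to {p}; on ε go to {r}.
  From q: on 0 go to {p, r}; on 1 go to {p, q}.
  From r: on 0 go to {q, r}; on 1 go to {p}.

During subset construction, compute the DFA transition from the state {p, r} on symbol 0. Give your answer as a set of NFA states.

δ(p,0) = {r}; δ(r,0) = {q, r}.
Union: {q, r}.

{q, r}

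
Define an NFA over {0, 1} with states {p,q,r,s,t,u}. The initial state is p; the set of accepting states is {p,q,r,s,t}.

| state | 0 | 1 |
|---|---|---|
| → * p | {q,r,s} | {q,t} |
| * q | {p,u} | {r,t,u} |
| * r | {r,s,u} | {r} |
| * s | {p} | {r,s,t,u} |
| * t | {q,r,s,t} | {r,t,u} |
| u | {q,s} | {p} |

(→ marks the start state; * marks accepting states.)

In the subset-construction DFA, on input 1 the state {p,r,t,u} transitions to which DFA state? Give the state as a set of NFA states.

{p,q,r,t,u}

δ(p,1) = {q,t}; δ(r,1) = {r}; δ(t,1) = {r,t,u}; δ(u,1) = {p}.
Union: {p,q,r,t,u}.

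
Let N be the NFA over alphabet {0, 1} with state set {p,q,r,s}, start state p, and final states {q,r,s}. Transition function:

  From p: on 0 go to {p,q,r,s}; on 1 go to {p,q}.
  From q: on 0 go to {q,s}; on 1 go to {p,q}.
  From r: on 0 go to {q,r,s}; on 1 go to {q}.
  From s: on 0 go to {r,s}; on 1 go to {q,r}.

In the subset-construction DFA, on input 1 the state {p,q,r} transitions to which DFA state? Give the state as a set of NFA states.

{p,q}

δ(p,1) = {p,q}; δ(q,1) = {p,q}; δ(r,1) = {q}.
Union: {p,q}.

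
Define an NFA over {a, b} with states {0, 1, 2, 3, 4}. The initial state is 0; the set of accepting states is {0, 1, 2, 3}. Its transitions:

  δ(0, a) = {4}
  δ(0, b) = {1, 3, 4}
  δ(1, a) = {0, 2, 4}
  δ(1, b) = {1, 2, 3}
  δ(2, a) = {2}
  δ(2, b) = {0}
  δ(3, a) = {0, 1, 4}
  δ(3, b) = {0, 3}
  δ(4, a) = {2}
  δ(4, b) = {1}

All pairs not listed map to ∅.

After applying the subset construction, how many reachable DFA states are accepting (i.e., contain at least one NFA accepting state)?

Start state of the DFA: {0}.
{0} --a--> {4}  [new]
{0} --b--> {1, 3, 4}  [new]
{4} --a--> {2}  [new]
{4} --b--> {1}  [new]
{1, 3, 4} --a--> {0, 1, 2, 4}  [new]
{1, 3, 4} --b--> {0, 1, 2, 3}  [new]
{2} --a--> {2}  [seen]
{2} --b--> {0}  [seen]
{1} --a--> {0, 2, 4}  [new]
{1} --b--> {1, 2, 3}  [new]
{0, 1, 2, 4} --a--> {0, 2, 4}  [seen]
{0, 1, 2, 4} --b--> {0, 1, 2, 3, 4}  [new]
{0, 1, 2, 3} --a--> {0, 1, 2, 4}  [seen]
{0, 1, 2, 3} --b--> {0, 1, 2, 3, 4}  [seen]
{0, 2, 4} --a--> {2, 4}  [new]
{0, 2, 4} --b--> {0, 1, 3, 4}  [new]
{1, 2, 3} --a--> {0, 1, 2, 4}  [seen]
{1, 2, 3} --b--> {0, 1, 2, 3}  [seen]
{0, 1, 2, 3, 4} --a--> {0, 1, 2, 4}  [seen]
{0, 1, 2, 3, 4} --b--> {0, 1, 2, 3, 4}  [seen]
{2, 4} --a--> {2}  [seen]
{2, 4} --b--> {0, 1}  [new]
{0, 1, 3, 4} --a--> {0, 1, 2, 4}  [seen]
{0, 1, 3, 4} --b--> {0, 1, 2, 3, 4}  [seen]
{0, 1} --a--> {0, 2, 4}  [seen]
{0, 1} --b--> {1, 2, 3, 4}  [new]
{1, 2, 3, 4} --a--> {0, 1, 2, 4}  [seen]
{1, 2, 3, 4} --b--> {0, 1, 2, 3}  [seen]
Reachable DFA states: {0}, {4}, {1, 3, 4}, {2}, {1}, {0, 1, 2, 4}, {0, 1, 2, 3}, {0, 2, 4}, {1, 2, 3}, {0, 1, 2, 3, 4}, {2, 4}, {0, 1, 3, 4}, {0, 1}, {1, 2, 3, 4}.
Accepting DFA states (contain an NFA accepting state): {0}, {1, 3, 4}, {2}, {1}, {0, 1, 2, 4}, {0, 1, 2, 3}, {0, 2, 4}, {1, 2, 3}, {0, 1, 2, 3, 4}, {2, 4}, {0, 1, 3, 4}, {0, 1}, {1, 2, 3, 4}.

13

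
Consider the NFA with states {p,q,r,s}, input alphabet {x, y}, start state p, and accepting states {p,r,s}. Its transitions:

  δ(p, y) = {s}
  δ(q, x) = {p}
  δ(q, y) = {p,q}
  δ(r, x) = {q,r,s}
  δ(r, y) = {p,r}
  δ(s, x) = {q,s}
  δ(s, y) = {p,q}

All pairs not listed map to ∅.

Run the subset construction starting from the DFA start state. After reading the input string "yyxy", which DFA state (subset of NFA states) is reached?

Start: {p}.
δ(p,y) = {s}.
Union: {s}.
After y: {s}.
δ(s,y) = {p,q}.
Union: {p,q}.
After y: {p,q}.
δ(p,x) = ∅; δ(q,x) = {p}.
Union: {p}.
After x: {p}.
δ(p,y) = {s}.
Union: {s}.
After y: {s}.

{s}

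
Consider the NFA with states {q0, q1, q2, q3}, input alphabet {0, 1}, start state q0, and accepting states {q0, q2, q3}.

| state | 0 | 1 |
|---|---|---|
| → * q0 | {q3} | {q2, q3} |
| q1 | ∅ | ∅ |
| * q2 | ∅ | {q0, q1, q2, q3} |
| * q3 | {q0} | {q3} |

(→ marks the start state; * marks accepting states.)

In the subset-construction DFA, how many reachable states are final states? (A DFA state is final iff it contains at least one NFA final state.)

5

Start state of the DFA: {q0}.
{q0} --0--> {q3}  [new]
{q0} --1--> {q2, q3}  [new]
{q3} --0--> {q0}  [seen]
{q3} --1--> {q3}  [seen]
{q2, q3} --0--> {q0}  [seen]
{q2, q3} --1--> {q0, q1, q2, q3}  [new]
{q0, q1, q2, q3} --0--> {q0, q3}  [new]
{q0, q1, q2, q3} --1--> {q0, q1, q2, q3}  [seen]
{q0, q3} --0--> {q0, q3}  [seen]
{q0, q3} --1--> {q2, q3}  [seen]
Reachable DFA states: {q0}, {q3}, {q2, q3}, {q0, q1, q2, q3}, {q0, q3}.
Accepting DFA states (contain an NFA accepting state): {q0}, {q3}, {q2, q3}, {q0, q1, q2, q3}, {q0, q3}.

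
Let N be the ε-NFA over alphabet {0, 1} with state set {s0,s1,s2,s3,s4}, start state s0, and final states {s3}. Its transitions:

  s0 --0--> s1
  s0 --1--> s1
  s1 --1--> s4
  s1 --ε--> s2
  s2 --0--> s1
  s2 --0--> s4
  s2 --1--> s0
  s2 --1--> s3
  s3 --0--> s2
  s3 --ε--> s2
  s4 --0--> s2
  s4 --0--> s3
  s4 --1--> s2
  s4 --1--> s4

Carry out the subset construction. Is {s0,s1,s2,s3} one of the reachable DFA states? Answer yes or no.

no

Start state of the DFA: {s0} (ε-closure of the NFA start).
{s0} --0--> {s1,s2}  [new]
{s0} --1--> {s1,s2}  [seen]
{s1,s2} --0--> {s1,s2,s4}  [new]
{s1,s2} --1--> {s0,s2,s3,s4}  [new]
{s1,s2,s4} --0--> {s1,s2,s3,s4}  [new]
{s1,s2,s4} --1--> {s0,s2,s3,s4}  [seen]
{s0,s2,s3,s4} --0--> {s1,s2,s3,s4}  [seen]
{s0,s2,s3,s4} --1--> {s0,s1,s2,s3,s4}  [new]
{s1,s2,s3,s4} --0--> {s1,s2,s3,s4}  [seen]
{s1,s2,s3,s4} --1--> {s0,s2,s3,s4}  [seen]
{s0,s1,s2,s3,s4} --0--> {s1,s2,s3,s4}  [seen]
{s0,s1,s2,s3,s4} --1--> {s0,s1,s2,s3,s4}  [seen]
Reachable DFA states: {s0}, {s1,s2}, {s1,s2,s4}, {s0,s2,s3,s4}, {s1,s2,s3,s4}, {s0,s1,s2,s3,s4}.
{s0,s1,s2,s3} is not among them.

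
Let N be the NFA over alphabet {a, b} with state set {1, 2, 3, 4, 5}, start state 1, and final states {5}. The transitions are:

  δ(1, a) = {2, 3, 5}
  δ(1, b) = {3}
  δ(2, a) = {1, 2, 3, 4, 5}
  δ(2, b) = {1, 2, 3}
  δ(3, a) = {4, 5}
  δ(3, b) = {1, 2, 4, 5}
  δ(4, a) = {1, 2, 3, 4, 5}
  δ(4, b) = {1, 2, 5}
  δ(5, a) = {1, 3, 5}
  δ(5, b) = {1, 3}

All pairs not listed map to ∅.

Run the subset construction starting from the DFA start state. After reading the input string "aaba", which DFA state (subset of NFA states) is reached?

{1, 2, 3, 4, 5}

Start: {1}.
δ(1,a) = {2, 3, 5}.
Union: {2, 3, 5}.
After a: {2, 3, 5}.
δ(2,a) = {1, 2, 3, 4, 5}; δ(3,a) = {4, 5}; δ(5,a) = {1, 3, 5}.
Union: {1, 2, 3, 4, 5}.
After a: {1, 2, 3, 4, 5}.
δ(1,b) = {3}; δ(2,b) = {1, 2, 3}; δ(3,b) = {1, 2, 4, 5}; δ(4,b) = {1, 2, 5}; δ(5,b) = {1, 3}.
Union: {1, 2, 3, 4, 5}.
After b: {1, 2, 3, 4, 5}.
δ(1,a) = {2, 3, 5}; δ(2,a) = {1, 2, 3, 4, 5}; δ(3,a) = {4, 5}; δ(4,a) = {1, 2, 3, 4, 5}; δ(5,a) = {1, 3, 5}.
Union: {1, 2, 3, 4, 5}.
After a: {1, 2, 3, 4, 5}.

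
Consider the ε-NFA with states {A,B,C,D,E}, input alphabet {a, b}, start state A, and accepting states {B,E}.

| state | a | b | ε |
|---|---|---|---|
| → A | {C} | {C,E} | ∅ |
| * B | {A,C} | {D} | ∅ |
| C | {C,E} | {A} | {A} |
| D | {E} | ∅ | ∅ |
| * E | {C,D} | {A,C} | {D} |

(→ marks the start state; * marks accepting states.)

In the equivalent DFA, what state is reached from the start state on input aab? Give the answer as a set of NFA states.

{A,C,D,E}

Start: {A}.
δ(A,a) = {C}.
Union: {C}.
ε-closure gives {A,C}.
After a: {A,C}.
δ(A,a) = {C}; δ(C,a) = {C,E}.
Union: {C,E}.
ε-closure gives {A,C,D,E}.
After a: {A,C,D,E}.
δ(A,b) = {C,E}; δ(C,b) = {A}; δ(D,b) = ∅; δ(E,b) = {A,C}.
Union: {A,C,E}.
ε-closure gives {A,C,D,E}.
After b: {A,C,D,E}.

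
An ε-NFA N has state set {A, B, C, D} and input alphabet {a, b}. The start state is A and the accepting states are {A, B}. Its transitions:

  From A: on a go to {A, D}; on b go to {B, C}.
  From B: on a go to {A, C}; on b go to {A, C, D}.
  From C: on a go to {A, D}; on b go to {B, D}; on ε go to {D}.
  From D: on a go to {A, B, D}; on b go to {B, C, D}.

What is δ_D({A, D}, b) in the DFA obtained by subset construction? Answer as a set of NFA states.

δ(A,b) = {B, C}; δ(D,b) = {B, C, D}.
Union: {B, C, D}.

{B, C, D}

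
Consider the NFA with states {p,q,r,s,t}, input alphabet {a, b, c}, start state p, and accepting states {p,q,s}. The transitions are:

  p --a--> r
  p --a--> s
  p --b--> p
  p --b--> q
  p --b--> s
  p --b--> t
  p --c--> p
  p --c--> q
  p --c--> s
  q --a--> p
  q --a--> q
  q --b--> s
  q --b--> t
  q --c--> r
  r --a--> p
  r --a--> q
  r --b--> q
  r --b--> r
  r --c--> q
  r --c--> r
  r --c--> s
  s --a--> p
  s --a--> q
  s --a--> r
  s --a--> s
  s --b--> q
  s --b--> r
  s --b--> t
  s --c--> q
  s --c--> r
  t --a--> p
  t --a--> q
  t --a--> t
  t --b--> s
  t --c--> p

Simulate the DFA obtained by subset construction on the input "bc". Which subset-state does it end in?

Start: {p}.
δ(p,b) = {p,q,s,t}.
Union: {p,q,s,t}.
After b: {p,q,s,t}.
δ(p,c) = {p,q,s}; δ(q,c) = {r}; δ(s,c) = {q,r}; δ(t,c) = {p}.
Union: {p,q,r,s}.
After c: {p,q,r,s}.

{p,q,r,s}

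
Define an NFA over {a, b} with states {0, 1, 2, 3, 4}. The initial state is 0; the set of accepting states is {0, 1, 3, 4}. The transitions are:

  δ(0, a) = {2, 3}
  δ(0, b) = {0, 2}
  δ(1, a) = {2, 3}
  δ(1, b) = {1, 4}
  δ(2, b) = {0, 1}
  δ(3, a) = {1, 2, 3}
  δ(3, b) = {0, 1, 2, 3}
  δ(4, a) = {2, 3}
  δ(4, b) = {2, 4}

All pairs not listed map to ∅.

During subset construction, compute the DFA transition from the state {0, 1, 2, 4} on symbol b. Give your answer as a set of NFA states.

δ(0,b) = {0, 2}; δ(1,b) = {1, 4}; δ(2,b) = {0, 1}; δ(4,b) = {2, 4}.
Union: {0, 1, 2, 4}.

{0, 1, 2, 4}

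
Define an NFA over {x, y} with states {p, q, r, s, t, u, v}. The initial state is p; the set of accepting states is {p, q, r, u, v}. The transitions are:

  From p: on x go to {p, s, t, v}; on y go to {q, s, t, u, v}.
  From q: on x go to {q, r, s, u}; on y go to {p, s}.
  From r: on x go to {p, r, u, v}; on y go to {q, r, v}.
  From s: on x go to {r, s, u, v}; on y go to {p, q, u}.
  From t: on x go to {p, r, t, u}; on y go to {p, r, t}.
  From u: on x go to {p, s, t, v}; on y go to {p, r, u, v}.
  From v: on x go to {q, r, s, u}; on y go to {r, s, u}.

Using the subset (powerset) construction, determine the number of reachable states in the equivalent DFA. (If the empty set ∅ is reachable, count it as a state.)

4

Start state of the DFA: {p}.
{p} --x--> {p, s, t, v}  [new]
{p} --y--> {q, s, t, u, v}  [new]
{p, s, t, v} --x--> {p, q, r, s, t, u, v}  [new]
{p, s, t, v} --y--> {p, q, r, s, t, u, v}  [seen]
{q, s, t, u, v} --x--> {p, q, r, s, t, u, v}  [seen]
{q, s, t, u, v} --y--> {p, q, r, s, t, u, v}  [seen]
{p, q, r, s, t, u, v} --x--> {p, q, r, s, t, u, v}  [seen]
{p, q, r, s, t, u, v} --y--> {p, q, r, s, t, u, v}  [seen]
Reachable DFA states: {p}, {p, s, t, v}, {q, s, t, u, v}, {p, q, r, s, t, u, v}.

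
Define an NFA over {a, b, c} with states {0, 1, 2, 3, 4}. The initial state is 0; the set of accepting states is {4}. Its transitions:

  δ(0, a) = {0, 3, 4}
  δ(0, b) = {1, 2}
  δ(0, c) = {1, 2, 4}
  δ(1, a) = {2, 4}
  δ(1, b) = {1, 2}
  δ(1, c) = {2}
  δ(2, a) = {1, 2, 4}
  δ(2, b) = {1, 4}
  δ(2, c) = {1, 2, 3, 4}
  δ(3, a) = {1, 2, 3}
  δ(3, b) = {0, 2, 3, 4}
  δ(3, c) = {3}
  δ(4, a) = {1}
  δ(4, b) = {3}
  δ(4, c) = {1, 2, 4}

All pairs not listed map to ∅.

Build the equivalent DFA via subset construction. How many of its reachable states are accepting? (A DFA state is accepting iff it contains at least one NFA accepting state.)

4

Start state of the DFA: {0}.
{0} --a--> {0, 3, 4}  [new]
{0} --b--> {1, 2}  [new]
{0} --c--> {1, 2, 4}  [new]
{0, 3, 4} --a--> {0, 1, 2, 3, 4}  [new]
{0, 3, 4} --b--> {0, 1, 2, 3, 4}  [seen]
{0, 3, 4} --c--> {1, 2, 3, 4}  [new]
{1, 2} --a--> {1, 2, 4}  [seen]
{1, 2} --b--> {1, 2, 4}  [seen]
{1, 2} --c--> {1, 2, 3, 4}  [seen]
{1, 2, 4} --a--> {1, 2, 4}  [seen]
{1, 2, 4} --b--> {1, 2, 3, 4}  [seen]
{1, 2, 4} --c--> {1, 2, 3, 4}  [seen]
{0, 1, 2, 3, 4} --a--> {0, 1, 2, 3, 4}  [seen]
{0, 1, 2, 3, 4} --b--> {0, 1, 2, 3, 4}  [seen]
{0, 1, 2, 3, 4} --c--> {1, 2, 3, 4}  [seen]
{1, 2, 3, 4} --a--> {1, 2, 3, 4}  [seen]
{1, 2, 3, 4} --b--> {0, 1, 2, 3, 4}  [seen]
{1, 2, 3, 4} --c--> {1, 2, 3, 4}  [seen]
Reachable DFA states: {0}, {0, 3, 4}, {1, 2}, {1, 2, 4}, {0, 1, 2, 3, 4}, {1, 2, 3, 4}.
Accepting DFA states (contain an NFA accepting state): {0, 3, 4}, {1, 2, 4}, {0, 1, 2, 3, 4}, {1, 2, 3, 4}.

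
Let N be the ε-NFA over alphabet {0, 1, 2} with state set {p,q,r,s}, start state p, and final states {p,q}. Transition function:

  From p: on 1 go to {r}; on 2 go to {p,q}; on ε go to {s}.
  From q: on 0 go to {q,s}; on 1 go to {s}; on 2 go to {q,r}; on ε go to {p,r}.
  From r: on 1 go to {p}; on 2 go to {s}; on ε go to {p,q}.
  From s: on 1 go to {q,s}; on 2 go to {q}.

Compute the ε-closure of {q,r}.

Begin with {q,r}.
q →ε {p,r}; add p.
p →ε {s}; add s.
ε-closure = {p,q,r,s}.

{p,q,r,s}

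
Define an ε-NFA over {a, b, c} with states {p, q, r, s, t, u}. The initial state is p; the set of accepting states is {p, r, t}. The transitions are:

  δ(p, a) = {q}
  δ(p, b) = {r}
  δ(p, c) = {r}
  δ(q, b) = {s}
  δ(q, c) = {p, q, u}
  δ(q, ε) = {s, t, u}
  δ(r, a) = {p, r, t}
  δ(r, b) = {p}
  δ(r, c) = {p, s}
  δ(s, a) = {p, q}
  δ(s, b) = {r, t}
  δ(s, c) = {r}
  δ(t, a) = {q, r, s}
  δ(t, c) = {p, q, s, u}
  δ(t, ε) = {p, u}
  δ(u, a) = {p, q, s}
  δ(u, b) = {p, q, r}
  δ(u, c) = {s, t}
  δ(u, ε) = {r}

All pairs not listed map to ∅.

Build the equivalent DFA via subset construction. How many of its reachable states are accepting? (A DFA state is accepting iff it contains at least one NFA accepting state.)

Start state of the DFA: {p} (ε-closure of the NFA start).
{p} --a--> {p, q, r, s, t, u}  [new]
{p} --b--> {r}  [new]
{p} --c--> {r}  [seen]
{p, q, r, s, t, u} --a--> {p, q, r, s, t, u}  [seen]
{p, q, r, s, t, u} --b--> {p, q, r, s, t, u}  [seen]
{p, q, r, s, t, u} --c--> {p, q, r, s, t, u}  [seen]
{r} --a--> {p, r, t, u}  [new]
{r} --b--> {p}  [seen]
{r} --c--> {p, s}  [new]
{p, r, t, u} --a--> {p, q, r, s, t, u}  [seen]
{p, r, t, u} --b--> {p, q, r, s, t, u}  [seen]
{p, r, t, u} --c--> {p, q, r, s, t, u}  [seen]
{p, s} --a--> {p, q, r, s, t, u}  [seen]
{p, s} --b--> {p, r, t, u}  [seen]
{p, s} --c--> {r}  [seen]
Reachable DFA states: {p}, {p, q, r, s, t, u}, {r}, {p, r, t, u}, {p, s}.
Accepting DFA states (contain an NFA accepting state): {p}, {p, q, r, s, t, u}, {r}, {p, r, t, u}, {p, s}.

5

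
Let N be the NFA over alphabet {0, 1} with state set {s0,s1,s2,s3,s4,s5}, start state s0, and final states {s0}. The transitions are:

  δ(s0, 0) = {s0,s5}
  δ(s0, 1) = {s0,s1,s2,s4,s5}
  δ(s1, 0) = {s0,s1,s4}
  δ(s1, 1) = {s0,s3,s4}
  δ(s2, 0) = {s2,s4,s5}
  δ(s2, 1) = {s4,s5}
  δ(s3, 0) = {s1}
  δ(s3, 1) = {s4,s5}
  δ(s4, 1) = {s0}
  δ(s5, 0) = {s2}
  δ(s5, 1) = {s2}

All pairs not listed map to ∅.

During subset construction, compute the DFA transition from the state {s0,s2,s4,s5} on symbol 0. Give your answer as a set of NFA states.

δ(s0,0) = {s0,s5}; δ(s2,0) = {s2,s4,s5}; δ(s4,0) = ∅; δ(s5,0) = {s2}.
Union: {s0,s2,s4,s5}.

{s0,s2,s4,s5}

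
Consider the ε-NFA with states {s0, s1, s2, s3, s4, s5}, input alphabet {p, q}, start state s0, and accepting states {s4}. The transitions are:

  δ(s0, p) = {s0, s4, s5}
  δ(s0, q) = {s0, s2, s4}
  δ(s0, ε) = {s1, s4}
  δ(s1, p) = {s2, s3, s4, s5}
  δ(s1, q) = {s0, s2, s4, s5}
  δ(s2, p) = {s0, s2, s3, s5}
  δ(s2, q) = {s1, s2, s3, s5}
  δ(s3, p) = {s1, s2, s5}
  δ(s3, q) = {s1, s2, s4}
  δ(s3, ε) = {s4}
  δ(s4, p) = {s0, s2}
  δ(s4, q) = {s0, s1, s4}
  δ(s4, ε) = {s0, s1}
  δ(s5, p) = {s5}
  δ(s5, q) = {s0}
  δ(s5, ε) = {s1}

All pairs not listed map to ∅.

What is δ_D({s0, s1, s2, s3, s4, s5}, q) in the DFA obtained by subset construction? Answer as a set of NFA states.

{s0, s1, s2, s3, s4, s5}

δ(s0,q) = {s0, s2, s4}; δ(s1,q) = {s0, s2, s4, s5}; δ(s2,q) = {s1, s2, s3, s5}; δ(s3,q) = {s1, s2, s4}; δ(s4,q) = {s0, s1, s4}; δ(s5,q) = {s0}.
Union: {s0, s1, s2, s3, s4, s5}.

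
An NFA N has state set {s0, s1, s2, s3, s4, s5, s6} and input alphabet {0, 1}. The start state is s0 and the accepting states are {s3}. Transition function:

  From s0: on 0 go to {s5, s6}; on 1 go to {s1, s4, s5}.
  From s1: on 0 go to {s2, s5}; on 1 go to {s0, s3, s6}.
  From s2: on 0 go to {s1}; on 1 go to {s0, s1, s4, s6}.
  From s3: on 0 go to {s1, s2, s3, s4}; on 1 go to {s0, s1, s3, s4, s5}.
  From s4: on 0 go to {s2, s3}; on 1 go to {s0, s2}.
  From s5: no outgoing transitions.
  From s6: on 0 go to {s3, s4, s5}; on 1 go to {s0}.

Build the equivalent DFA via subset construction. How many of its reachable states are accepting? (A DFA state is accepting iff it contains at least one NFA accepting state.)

Start state of the DFA: {s0}.
{s0} --0--> {s5, s6}  [new]
{s0} --1--> {s1, s4, s5}  [new]
{s5, s6} --0--> {s3, s4, s5}  [new]
{s5, s6} --1--> {s0}  [seen]
{s1, s4, s5} --0--> {s2, s3, s5}  [new]
{s1, s4, s5} --1--> {s0, s2, s3, s6}  [new]
{s3, s4, s5} --0--> {s1, s2, s3, s4}  [new]
{s3, s4, s5} --1--> {s0, s1, s2, s3, s4, s5}  [new]
{s2, s3, s5} --0--> {s1, s2, s3, s4}  [seen]
{s2, s3, s5} --1--> {s0, s1, s3, s4, s5, s6}  [new]
{s0, s2, s3, s6} --0--> {s1, s2, s3, s4, s5, s6}  [new]
{s0, s2, s3, s6} --1--> {s0, s1, s3, s4, s5, s6}  [seen]
{s1, s2, s3, s4} --0--> {s1, s2, s3, s4, s5}  [new]
{s1, s2, s3, s4} --1--> {s0, s1, s2, s3, s4, s5, s6}  [new]
{s0, s1, s2, s3, s4, s5} --0--> {s1, s2, s3, s4, s5, s6}  [seen]
{s0, s1, s2, s3, s4, s5} --1--> {s0, s1, s2, s3, s4, s5, s6}  [seen]
{s0, s1, s3, s4, s5, s6} --0--> {s1, s2, s3, s4, s5, s6}  [seen]
{s0, s1, s3, s4, s5, s6} --1--> {s0, s1, s2, s3, s4, s5, s6}  [seen]
{s1, s2, s3, s4, s5, s6} --0--> {s1, s2, s3, s4, s5}  [seen]
{s1, s2, s3, s4, s5, s6} --1--> {s0, s1, s2, s3, s4, s5, s6}  [seen]
{s1, s2, s3, s4, s5} --0--> {s1, s2, s3, s4, s5}  [seen]
{s1, s2, s3, s4, s5} --1--> {s0, s1, s2, s3, s4, s5, s6}  [seen]
{s0, s1, s2, s3, s4, s5, s6} --0--> {s1, s2, s3, s4, s5, s6}  [seen]
{s0, s1, s2, s3, s4, s5, s6} --1--> {s0, s1, s2, s3, s4, s5, s6}  [seen]
Reachable DFA states: {s0}, {s5, s6}, {s1, s4, s5}, {s3, s4, s5}, {s2, s3, s5}, {s0, s2, s3, s6}, {s1, s2, s3, s4}, {s0, s1, s2, s3, s4, s5}, {s0, s1, s3, s4, s5, s6}, {s1, s2, s3, s4, s5, s6}, {s1, s2, s3, s4, s5}, {s0, s1, s2, s3, s4, s5, s6}.
Accepting DFA states (contain an NFA accepting state): {s3, s4, s5}, {s2, s3, s5}, {s0, s2, s3, s6}, {s1, s2, s3, s4}, {s0, s1, s2, s3, s4, s5}, {s0, s1, s3, s4, s5, s6}, {s1, s2, s3, s4, s5, s6}, {s1, s2, s3, s4, s5}, {s0, s1, s2, s3, s4, s5, s6}.

9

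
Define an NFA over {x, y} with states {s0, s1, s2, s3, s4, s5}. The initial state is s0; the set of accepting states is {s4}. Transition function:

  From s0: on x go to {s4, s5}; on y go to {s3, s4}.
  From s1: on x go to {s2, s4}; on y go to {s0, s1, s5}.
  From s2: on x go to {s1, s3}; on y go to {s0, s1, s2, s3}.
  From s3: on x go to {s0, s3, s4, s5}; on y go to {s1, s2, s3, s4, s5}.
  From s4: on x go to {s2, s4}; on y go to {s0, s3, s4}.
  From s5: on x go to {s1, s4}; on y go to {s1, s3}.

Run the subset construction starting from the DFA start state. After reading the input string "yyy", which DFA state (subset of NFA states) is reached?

{s0, s1, s2, s3, s4, s5}

Start: {s0}.
δ(s0,y) = {s3, s4}.
Union: {s3, s4}.
After y: {s3, s4}.
δ(s3,y) = {s1, s2, s3, s4, s5}; δ(s4,y) = {s0, s3, s4}.
Union: {s0, s1, s2, s3, s4, s5}.
After y: {s0, s1, s2, s3, s4, s5}.
δ(s0,y) = {s3, s4}; δ(s1,y) = {s0, s1, s5}; δ(s2,y) = {s0, s1, s2, s3}; δ(s3,y) = {s1, s2, s3, s4, s5}; δ(s4,y) = {s0, s3, s4}; δ(s5,y) = {s1, s3}.
Union: {s0, s1, s2, s3, s4, s5}.
After y: {s0, s1, s2, s3, s4, s5}.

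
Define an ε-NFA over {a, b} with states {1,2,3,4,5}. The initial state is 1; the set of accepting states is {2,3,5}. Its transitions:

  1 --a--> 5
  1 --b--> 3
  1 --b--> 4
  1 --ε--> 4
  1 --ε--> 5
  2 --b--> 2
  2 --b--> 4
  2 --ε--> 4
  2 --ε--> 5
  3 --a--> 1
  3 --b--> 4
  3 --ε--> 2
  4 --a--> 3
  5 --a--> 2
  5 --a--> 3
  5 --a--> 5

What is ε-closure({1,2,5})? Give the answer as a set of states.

Begin with {1,2,5}.
1 →ε {4,5}; add 4.
ε-closure = {1,2,4,5}.

{1,2,4,5}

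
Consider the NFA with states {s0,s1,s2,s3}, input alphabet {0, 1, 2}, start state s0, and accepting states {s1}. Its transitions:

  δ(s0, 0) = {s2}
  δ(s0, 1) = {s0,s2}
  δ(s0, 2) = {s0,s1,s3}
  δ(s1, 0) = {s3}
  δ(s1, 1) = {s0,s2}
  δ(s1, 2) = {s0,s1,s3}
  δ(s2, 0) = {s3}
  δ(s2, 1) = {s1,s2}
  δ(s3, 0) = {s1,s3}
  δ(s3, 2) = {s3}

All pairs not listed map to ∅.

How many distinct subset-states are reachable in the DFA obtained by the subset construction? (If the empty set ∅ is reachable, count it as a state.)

Start state of the DFA: {s0}.
{s0} --0--> {s2}  [new]
{s0} --1--> {s0,s2}  [new]
{s0} --2--> {s0,s1,s3}  [new]
{s2} --0--> {s3}  [new]
{s2} --1--> {s1,s2}  [new]
{s2} --2--> ∅  [new]
{s0,s2} --0--> {s2,s3}  [new]
{s0,s2} --1--> {s0,s1,s2}  [new]
{s0,s2} --2--> {s0,s1,s3}  [seen]
{s0,s1,s3} --0--> {s1,s2,s3}  [new]
{s0,s1,s3} --1--> {s0,s2}  [seen]
{s0,s1,s3} --2--> {s0,s1,s3}  [seen]
{s3} --0--> {s1,s3}  [new]
{s3} --1--> ∅  [seen]
{s3} --2--> {s3}  [seen]
{s1,s2} --0--> {s3}  [seen]
{s1,s2} --1--> {s0,s1,s2}  [seen]
{s1,s2} --2--> {s0,s1,s3}  [seen]
∅ --0--> ∅  [seen]
∅ --1--> ∅  [seen]
∅ --2--> ∅  [seen]
{s2,s3} --0--> {s1,s3}  [seen]
{s2,s3} --1--> {s1,s2}  [seen]
{s2,s3} --2--> {s3}  [seen]
{s0,s1,s2} --0--> {s2,s3}  [seen]
{s0,s1,s2} --1--> {s0,s1,s2}  [seen]
{s0,s1,s2} --2--> {s0,s1,s3}  [seen]
{s1,s2,s3} --0--> {s1,s3}  [seen]
{s1,s2,s3} --1--> {s0,s1,s2}  [seen]
{s1,s2,s3} --2--> {s0,s1,s3}  [seen]
{s1,s3} --0--> {s1,s3}  [seen]
{s1,s3} --1--> {s0,s2}  [seen]
{s1,s3} --2--> {s0,s1,s3}  [seen]
Reachable DFA states: {s0}, {s2}, {s0,s2}, {s0,s1,s3}, {s3}, {s1,s2}, ∅, {s2,s3}, {s0,s1,s2}, {s1,s2,s3}, {s1,s3}.

11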